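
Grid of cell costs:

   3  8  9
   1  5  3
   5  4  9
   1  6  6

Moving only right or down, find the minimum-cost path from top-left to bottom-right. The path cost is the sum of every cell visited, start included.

22

Best path: [0,0] [1,0] [2,0] [3,0] [3,1] [3,2]
Cost: 3 + 1 + 5 + 1 + 6 + 6 = 22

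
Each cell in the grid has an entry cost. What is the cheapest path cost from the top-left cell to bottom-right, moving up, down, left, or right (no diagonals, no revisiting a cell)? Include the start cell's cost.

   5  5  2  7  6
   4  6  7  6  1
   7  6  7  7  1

27

Cheapest: r0c0→r0c1→r0c2→r0c3→r0c4→r1c4→r2c4
  5 + 5 + 2 + 7 + 6 + 1 + 1 = 27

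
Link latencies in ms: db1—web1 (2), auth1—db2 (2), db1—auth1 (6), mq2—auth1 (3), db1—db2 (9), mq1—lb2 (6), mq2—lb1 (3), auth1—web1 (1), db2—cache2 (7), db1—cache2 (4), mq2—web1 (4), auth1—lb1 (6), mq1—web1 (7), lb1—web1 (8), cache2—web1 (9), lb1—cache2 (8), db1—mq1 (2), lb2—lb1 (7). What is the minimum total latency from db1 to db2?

5

Comparing a few candidate routes:
db1-auth1-db2: 6 + 2 = 8
db1-cache2-db2: 4 + 7 = 11
db1-mq1-web1-auth1-db2: 2 + 7 + 1 + 2 = 12
db1-web1-mq2-auth1-db2: 2 + 4 + 3 + 2 = 11
db1-web1-auth1-db2: 2 + 1 + 2 = 5
db1-db2: 9
The minimum is 5 ms.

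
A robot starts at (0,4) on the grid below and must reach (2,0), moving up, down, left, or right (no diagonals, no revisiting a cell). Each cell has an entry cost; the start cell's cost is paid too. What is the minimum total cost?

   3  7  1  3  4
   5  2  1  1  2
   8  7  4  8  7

Path r0c4 r1c4 r1c3 r1c2 r1c1 r1c0 r2c0: 4 + 2 + 1 + 1 + 2 + 5 + 8 = 23.

23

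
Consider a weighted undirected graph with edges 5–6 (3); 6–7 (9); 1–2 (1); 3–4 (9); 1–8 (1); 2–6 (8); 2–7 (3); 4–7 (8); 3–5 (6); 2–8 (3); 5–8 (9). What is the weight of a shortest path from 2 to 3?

17

Comparing a few candidate routes:
2-1-8-5-3: 1 + 1 + 9 + 6 = 17
2-8-5-3: 3 + 9 + 6 = 18
2-6-5-3: 8 + 3 + 6 = 17
The minimum is 17.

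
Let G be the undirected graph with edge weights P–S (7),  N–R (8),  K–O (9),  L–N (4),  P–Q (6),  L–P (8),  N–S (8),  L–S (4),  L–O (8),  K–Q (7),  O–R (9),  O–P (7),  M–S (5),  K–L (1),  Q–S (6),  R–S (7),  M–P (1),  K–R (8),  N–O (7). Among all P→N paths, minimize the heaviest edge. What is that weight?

5

Checking several routes:
P -> S -> Q -> K -> L -> N: max(7, 6, 7, 1, 4) = 7
P -> M -> S -> L -> N: max(1, 5, 4, 4) = 5
P -> Q -> S -> L -> N: max(6, 6, 4, 4) = 6
P -> O -> N: max(7, 7) = 7
The minimum achievable maximum is 5.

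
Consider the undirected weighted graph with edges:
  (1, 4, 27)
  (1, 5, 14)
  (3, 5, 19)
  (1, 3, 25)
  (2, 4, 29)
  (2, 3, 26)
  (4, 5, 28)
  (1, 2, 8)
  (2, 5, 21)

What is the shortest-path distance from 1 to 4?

27

Some routes from 1 to 4:
1 → 5 → 4: 14 + 28 = 42
1 → 2 → 5 → 4: 8 + 21 + 28 = 57
1 → 4: 27
1 → 2 → 4: 8 + 29 = 37
Shortest: 27.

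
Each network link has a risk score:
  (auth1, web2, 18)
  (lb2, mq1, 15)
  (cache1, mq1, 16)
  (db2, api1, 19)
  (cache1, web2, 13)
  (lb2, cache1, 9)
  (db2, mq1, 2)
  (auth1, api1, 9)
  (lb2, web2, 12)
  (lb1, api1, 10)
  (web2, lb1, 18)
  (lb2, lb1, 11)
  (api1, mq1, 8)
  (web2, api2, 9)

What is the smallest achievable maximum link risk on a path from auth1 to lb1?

Checking several routes:
auth1 → api1 → lb1: max(9, 10) = 10
auth1 → api1 → mq1 → lb2 → lb1: max(9, 8, 15, 11) = 15
auth1 → api1 → mq1 → cache1 → lb2 → lb1: max(9, 8, 16, 9, 11) = 16
Best route has worst link 10.

10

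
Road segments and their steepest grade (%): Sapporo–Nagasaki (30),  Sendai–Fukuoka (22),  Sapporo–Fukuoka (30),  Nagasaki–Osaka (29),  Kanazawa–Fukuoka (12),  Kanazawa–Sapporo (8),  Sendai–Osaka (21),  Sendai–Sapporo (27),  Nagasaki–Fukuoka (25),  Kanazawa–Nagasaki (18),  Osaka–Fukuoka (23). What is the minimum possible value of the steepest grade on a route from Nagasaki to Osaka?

Comparing a few candidate routes:
Nagasaki-Kanazawa-Sapporo-Sendai-Osaka: max(18, 8, 27, 21) = 27
Nagasaki-Fukuoka-Sendai-Osaka: max(25, 22, 21) = 25
Nagasaki-Kanazawa-Fukuoka-Sendai-Osaka: max(18, 12, 22, 21) = 22
Nagasaki-Kanazawa-Fukuoka-Osaka: max(18, 12, 23) = 23
Nagasaki-Kanazawa-Sapporo-Sendai-Fukuoka-Osaka: max(18, 8, 27, 22, 23) = 27
Nagasaki-Fukuoka-Osaka: max(25, 23) = 25
Smallest bottleneck: 22%.

22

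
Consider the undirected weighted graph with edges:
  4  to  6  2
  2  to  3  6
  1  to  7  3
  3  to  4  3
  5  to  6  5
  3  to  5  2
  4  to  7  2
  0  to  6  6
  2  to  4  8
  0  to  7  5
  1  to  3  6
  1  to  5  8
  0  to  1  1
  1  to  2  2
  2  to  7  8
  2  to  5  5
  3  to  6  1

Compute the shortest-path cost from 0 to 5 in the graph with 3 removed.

8

Checking several routes:
0→1→2→5: 1 + 2 + 5 = 8
0→1→5: 1 + 8 = 9
0→7→4→6→5: 5 + 2 + 2 + 5 = 14
0→1→7→4→6→5: 1 + 3 + 2 + 2 + 5 = 13
0→6→5: 6 + 5 = 11
The minimum is 8.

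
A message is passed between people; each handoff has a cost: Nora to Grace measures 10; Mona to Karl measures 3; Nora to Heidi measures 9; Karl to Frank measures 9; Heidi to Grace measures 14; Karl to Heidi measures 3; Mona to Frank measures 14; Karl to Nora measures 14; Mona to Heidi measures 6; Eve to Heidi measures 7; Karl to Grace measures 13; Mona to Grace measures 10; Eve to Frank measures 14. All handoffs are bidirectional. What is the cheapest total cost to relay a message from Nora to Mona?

15

Some routes from Nora to Mona:
Nora→Grace→Mona: 10 + 10 = 20
Nora→Karl→Mona: 14 + 3 = 17
Nora→Heidi→Karl→Mona: 9 + 3 + 3 = 15
Nora→Heidi→Mona: 9 + 6 = 15
Shortest: 15.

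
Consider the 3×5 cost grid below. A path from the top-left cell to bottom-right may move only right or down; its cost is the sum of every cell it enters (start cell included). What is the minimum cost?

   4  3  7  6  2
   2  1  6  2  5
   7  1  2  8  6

Cheapest: [0,0] → [1,0] → [1,1] → [2,1] → [2,2] → [2,3] → [2,4]
  4 + 2 + 1 + 1 + 2 + 8 + 6 = 24
(Top row then right column would cost 33.)

24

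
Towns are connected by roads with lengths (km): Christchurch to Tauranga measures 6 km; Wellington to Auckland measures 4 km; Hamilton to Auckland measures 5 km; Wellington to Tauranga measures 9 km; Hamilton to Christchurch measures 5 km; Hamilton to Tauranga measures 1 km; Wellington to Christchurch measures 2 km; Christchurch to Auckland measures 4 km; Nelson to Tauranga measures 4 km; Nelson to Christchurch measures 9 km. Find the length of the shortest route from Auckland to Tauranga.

6

Checking several routes:
Auckland→Christchurch→Hamilton→Tauranga: 4 + 5 + 1 = 10
Auckland→Wellington→Christchurch→Tauranga: 4 + 2 + 6 = 12
Auckland→Christchurch→Tauranga: 4 + 6 = 10
Auckland→Hamilton→Tauranga: 5 + 1 = 6
Shortest: 6 km.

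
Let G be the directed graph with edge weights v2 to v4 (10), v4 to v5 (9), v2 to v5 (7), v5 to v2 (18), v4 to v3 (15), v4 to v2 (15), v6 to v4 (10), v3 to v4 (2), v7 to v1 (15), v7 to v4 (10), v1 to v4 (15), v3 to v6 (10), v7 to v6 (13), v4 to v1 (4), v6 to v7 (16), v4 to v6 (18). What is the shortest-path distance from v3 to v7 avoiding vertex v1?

Paths from v3 to v7 avoiding v1:
v3 → v6 → v7: 10 + 16 = 26
v3 → v4 → v6 → v7: 2 + 18 + 16 = 36
The minimum is 26.

26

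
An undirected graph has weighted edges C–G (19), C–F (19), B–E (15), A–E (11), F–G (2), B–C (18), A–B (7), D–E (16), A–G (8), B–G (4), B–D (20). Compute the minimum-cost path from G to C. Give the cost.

19

A few of the G→C routes:
G - B - C: 4 + 18 = 22
G - F - C: 2 + 19 = 21
G - C: 19
The minimum is 19.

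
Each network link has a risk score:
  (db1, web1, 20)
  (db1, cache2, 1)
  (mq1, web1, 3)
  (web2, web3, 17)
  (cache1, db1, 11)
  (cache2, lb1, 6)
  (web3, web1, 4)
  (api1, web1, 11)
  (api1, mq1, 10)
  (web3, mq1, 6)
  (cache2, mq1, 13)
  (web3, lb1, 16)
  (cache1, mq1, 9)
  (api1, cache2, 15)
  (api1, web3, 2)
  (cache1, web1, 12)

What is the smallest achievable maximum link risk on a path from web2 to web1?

Checking several routes:
web2 → web3 → mq1 → cache2 → api1 → web1: max(17, 6, 13, 15, 11) = 17
web2 → web3 → mq1 → api1 → web1: max(17, 6, 10, 11) = 17
web2 → web3 → mq1 → api1 → cache2 → db1 → cache1 → web1: max(17, 6, 10, 15, 1, 11, 12) = 17
web2 → web3 → mq1 → cache2 → db1 → cache1 → web1: max(17, 6, 13, 1, 11, 12) = 17
web2 → web3 → mq1 → web1: max(17, 6, 3) = 17
Smallest bottleneck: 17.

17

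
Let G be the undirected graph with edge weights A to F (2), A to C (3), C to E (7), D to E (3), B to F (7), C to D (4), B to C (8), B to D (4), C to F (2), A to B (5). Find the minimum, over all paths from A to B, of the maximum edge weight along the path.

4

Comparing a few candidate routes:
A → F → C → D → B: max(2, 2, 4, 4) = 4
A → F → C → E → D → B: max(2, 2, 7, 3, 4) = 7
A → C → D → B: max(3, 4, 4) = 4
A → F → B: max(2, 7) = 7
A → B: max(5) = 5
Smallest bottleneck: 4.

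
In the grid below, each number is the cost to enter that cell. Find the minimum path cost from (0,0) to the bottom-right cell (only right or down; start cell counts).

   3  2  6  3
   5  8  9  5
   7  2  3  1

19

Path (0,0) (0,1) (1,1) (2,1) (2,2) (2,3): 3 + 2 + 8 + 2 + 3 + 1 = 19.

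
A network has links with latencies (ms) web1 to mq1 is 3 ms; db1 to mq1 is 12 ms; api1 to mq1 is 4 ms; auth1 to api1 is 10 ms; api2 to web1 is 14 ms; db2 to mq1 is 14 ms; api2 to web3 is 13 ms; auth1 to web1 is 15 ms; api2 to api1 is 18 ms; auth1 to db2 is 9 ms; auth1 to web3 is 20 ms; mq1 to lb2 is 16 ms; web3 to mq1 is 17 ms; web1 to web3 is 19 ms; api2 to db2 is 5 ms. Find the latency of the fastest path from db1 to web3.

Checking several routes:
db1 → mq1 → web3: 12 + 17 = 29
db1 → mq1 → web1 → api2 → web3: 12 + 3 + 14 + 13 = 42
db1 → mq1 → web1 → web3: 12 + 3 + 19 = 34
db1 → mq1 → db2 → api2 → web3: 12 + 14 + 5 + 13 = 44
The minimum is 29 ms.

29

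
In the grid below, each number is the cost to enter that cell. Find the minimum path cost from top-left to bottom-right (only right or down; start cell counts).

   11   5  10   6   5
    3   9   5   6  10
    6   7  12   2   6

42

One optimal route is (0,0) -> (1,0) -> (1,1) -> (1,2) -> (1,3) -> (2,3) -> (2,4).
Its cost is 11 + 3 + 9 + 5 + 6 + 2 + 6 = 42.
For comparison, the top-then-right route costs 53.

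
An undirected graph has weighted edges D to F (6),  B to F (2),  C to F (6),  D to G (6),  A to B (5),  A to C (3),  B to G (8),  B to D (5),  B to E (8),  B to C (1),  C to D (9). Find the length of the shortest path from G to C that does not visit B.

15

Paths from G to C avoiding B:
G→D→F→C: 6 + 6 + 6 = 18
G→D→C: 6 + 9 = 15
Best route has total 15.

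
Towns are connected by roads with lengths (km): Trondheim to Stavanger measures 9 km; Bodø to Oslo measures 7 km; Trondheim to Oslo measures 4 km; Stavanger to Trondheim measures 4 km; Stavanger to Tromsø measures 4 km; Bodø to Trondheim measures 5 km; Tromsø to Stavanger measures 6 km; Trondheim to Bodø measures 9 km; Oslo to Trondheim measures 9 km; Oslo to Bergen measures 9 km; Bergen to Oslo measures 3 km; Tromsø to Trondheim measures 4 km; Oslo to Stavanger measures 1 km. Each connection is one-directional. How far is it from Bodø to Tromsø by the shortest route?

A few of the Bodø→Tromsø routes:
Bodø-Trondheim-Oslo-Stavanger-Tromsø: 5 + 4 + 1 + 4 = 14
Bodø-Trondheim-Stavanger-Tromsø: 5 + 9 + 4 = 18
Bodø-Oslo-Stavanger-Tromsø: 7 + 1 + 4 = 12
Shortest: 12 km.

12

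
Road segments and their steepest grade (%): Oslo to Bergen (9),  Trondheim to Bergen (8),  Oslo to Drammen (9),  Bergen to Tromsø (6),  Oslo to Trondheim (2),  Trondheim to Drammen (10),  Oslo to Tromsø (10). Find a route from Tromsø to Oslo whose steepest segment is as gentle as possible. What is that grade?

Candidate routes:
Tromsø - Bergen - Oslo: max(6, 9) = 9
Tromsø - Bergen - Trondheim - Oslo: max(6, 8, 2) = 8
Tromsø - Oslo: max(10) = 10
Tromsø - Bergen - Trondheim - Drammen - Oslo: max(6, 8, 10, 9) = 10
Smallest bottleneck: 8%.

8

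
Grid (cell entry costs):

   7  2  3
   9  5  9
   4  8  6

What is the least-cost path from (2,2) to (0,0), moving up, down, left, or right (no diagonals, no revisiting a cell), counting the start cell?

27

Take [2,2] [1,2] [0,2] [0,1] [0,0] for a total of 6 + 9 + 3 + 2 + 7 = 27.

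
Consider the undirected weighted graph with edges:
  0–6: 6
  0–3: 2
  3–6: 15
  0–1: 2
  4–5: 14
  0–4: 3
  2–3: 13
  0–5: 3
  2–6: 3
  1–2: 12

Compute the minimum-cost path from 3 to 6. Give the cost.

A few of the 3→6 routes:
3→6: 15
3→2→6: 13 + 3 = 16
3→0→6: 2 + 6 = 8
Shortest: 8.

8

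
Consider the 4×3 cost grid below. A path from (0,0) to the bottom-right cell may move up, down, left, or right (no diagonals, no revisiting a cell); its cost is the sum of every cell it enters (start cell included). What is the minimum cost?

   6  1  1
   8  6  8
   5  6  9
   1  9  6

One optimal route is [0,0] → [0,1] → [0,2] → [1,2] → [2,2] → [3,2].
Its cost is 6 + 1 + 1 + 8 + 9 + 6 = 31.

31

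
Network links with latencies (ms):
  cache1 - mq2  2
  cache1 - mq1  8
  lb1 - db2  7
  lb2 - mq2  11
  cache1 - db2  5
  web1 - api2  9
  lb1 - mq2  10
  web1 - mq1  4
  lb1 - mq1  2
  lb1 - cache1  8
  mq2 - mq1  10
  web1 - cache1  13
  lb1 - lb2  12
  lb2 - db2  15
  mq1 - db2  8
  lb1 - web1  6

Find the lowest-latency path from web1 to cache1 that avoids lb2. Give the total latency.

Comparing a few candidate routes:
web1 → lb1 → cache1: 6 + 8 = 14
web1 → cache1: 13
web1 → mq1 → lb1 → cache1: 4 + 2 + 8 = 14
web1 → mq1 → cache1: 4 + 8 = 12
Shortest: 12 ms.

12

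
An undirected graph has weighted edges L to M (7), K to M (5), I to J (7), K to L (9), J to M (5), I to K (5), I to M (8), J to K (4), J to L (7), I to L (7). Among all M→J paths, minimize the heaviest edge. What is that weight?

Comparing a few candidate routes:
M-K-I-L-J: max(5, 5, 7, 7) = 7
M-J: max(5) = 5
M-K-J: max(5, 4) = 5
M-K-I-J: max(5, 5, 7) = 7
The minimum achievable maximum is 5.

5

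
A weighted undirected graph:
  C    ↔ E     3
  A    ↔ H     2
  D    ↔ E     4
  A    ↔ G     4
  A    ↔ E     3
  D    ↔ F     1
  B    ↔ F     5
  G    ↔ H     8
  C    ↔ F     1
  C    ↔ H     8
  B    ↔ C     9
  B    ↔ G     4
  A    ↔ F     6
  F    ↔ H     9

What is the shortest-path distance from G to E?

7

A few of the G→E routes:
G→A→F→D→E: 4 + 6 + 1 + 4 = 15
G→H→A→E: 8 + 2 + 3 = 13
G→B→F→C→E: 4 + 5 + 1 + 3 = 13
G→B→F→D→E: 4 + 5 + 1 + 4 = 14
G→A→F→C→E: 4 + 6 + 1 + 3 = 14
G→A→E: 4 + 3 = 7
Best route has total 7.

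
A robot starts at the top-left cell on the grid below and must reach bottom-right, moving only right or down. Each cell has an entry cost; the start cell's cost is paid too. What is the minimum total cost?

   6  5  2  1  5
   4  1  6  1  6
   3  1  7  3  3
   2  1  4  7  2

23

Take (0,0) → (0,1) → (0,2) → (0,3) → (1,3) → (2,3) → (2,4) → (3,4) for a total of 6 + 5 + 2 + 1 + 1 + 3 + 3 + 2 = 23.
For comparison, the top-then-right route costs 30.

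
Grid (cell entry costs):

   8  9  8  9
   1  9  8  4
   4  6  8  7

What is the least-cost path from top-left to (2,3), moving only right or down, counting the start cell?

34

Cheapest: r0c0 → r1c0 → r2c0 → r2c1 → r2c2 → r2c3
  8 + 1 + 4 + 6 + 8 + 7 = 34
For comparison, the top-then-right route costs 45.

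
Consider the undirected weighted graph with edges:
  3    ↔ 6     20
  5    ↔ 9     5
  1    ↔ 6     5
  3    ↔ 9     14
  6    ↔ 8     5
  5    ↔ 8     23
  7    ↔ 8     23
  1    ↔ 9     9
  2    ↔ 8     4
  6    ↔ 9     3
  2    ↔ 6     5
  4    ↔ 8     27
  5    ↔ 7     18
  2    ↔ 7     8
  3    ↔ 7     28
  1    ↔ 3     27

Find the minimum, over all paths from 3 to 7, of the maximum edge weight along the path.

Comparing a few candidate routes:
3 -> 9 -> 6 -> 2 -> 7: max(14, 3, 5, 8) = 14
3 -> 9 -> 1 -> 6 -> 8 -> 2 -> 7: max(14, 9, 5, 5, 4, 8) = 14
3 -> 9 -> 6 -> 8 -> 2 -> 7: max(14, 3, 5, 4, 8) = 14
3 -> 9 -> 5 -> 7: max(14, 5, 18) = 18
3 -> 9 -> 1 -> 6 -> 2 -> 7: max(14, 9, 5, 5, 8) = 14
3 -> 6 -> 8 -> 2 -> 7: max(20, 5, 4, 8) = 20
The minimum achievable maximum is 14.

14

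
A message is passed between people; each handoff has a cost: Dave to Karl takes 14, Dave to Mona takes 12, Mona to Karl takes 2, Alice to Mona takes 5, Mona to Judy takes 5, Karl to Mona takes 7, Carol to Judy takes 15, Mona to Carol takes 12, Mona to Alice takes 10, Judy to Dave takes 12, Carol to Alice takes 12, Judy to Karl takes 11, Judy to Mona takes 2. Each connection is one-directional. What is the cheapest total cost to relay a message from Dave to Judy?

Comparing a few candidate routes:
Dave -> Karl -> Mona -> Judy: 14 + 7 + 5 = 26
Dave -> Mona -> Carol -> Judy: 12 + 12 + 15 = 39
Dave -> Mona -> Judy: 12 + 5 = 17
The minimum is 17.

17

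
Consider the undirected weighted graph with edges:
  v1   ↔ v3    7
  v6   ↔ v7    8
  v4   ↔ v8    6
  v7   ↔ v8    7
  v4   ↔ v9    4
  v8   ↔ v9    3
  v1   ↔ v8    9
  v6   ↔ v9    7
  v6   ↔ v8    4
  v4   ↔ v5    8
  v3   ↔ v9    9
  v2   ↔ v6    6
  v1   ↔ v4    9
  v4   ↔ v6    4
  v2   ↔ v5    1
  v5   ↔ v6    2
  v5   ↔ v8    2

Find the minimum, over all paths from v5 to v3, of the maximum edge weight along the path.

Comparing a few candidate routes:
v5 -> v8 -> v9 -> v4 -> v1 -> v3: max(2, 3, 4, 9, 7) = 9
v5 -> v8 -> v9 -> v6 -> v4 -> v1 -> v3: max(2, 3, 7, 4, 9, 7) = 9
v5 -> v8 -> v9 -> v3: max(2, 3, 9) = 9
The minimum achievable maximum is 9.

9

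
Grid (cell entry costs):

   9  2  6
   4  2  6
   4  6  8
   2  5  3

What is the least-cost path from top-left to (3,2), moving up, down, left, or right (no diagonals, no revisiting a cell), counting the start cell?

One optimal route is (0,0) -> (0,1) -> (1,1) -> (2,1) -> (3,1) -> (3,2).
Its cost is 9 + 2 + 2 + 6 + 5 + 3 = 27.

27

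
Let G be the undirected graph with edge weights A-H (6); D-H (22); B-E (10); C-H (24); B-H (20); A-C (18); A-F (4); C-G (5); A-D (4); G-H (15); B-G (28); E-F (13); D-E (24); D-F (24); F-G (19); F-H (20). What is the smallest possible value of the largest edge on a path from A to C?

Some routes from A to C:
A -> H -> F -> G -> C: max(6, 20, 19, 5) = 20
A -> F -> G -> C: max(4, 19, 5) = 19
A -> F -> H -> G -> C: max(4, 20, 15, 5) = 20
A -> H -> B -> E -> F -> G -> C: max(6, 20, 10, 13, 19, 5) = 20
A -> C: max(18) = 18
A -> H -> G -> C: max(6, 15, 5) = 15
Smallest bottleneck: 15.

15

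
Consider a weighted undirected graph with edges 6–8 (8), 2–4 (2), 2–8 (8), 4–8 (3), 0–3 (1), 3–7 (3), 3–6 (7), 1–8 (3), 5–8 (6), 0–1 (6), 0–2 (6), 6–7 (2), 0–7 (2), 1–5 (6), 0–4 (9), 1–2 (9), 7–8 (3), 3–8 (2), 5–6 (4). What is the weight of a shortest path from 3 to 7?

Checking several routes:
3→8→7: 2 + 3 = 5
3→0→7: 1 + 2 = 3
3→7: 3
Shortest: 3.

3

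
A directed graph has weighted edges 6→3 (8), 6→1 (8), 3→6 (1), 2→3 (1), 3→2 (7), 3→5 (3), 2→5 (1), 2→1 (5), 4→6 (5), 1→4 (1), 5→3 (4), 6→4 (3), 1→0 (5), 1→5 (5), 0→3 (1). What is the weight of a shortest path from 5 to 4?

Routes from 5 to 4:
5 - 3 - 6 - 1 - 4: 4 + 1 + 8 + 1 = 14
5 - 3 - 6 - 4: 4 + 1 + 3 = 8
5 - 3 - 2 - 1 - 4: 4 + 7 + 5 + 1 = 17
Shortest: 8.

8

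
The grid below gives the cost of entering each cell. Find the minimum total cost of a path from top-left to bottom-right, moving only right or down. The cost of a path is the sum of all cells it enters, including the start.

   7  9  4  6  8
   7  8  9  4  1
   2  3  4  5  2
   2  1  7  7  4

34

Best path: (0,0) (1,0) (2,0) (2,1) (2,2) (2,3) (2,4) (3,4)
Cost: 7 + 7 + 2 + 3 + 4 + 5 + 2 + 4 = 34
(Top row then right column would cost 41.)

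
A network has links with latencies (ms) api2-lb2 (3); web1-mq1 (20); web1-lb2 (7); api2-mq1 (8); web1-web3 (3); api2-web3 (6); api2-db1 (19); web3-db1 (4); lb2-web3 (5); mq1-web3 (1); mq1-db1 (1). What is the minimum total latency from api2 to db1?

Some routes from api2 to db1:
api2-web3-mq1-db1: 6 + 1 + 1 = 8
api2-mq1-db1: 8 + 1 = 9
api2-web3-db1: 6 + 4 = 10
api2-lb2-web3-mq1-db1: 3 + 5 + 1 + 1 = 10
Shortest: 8 ms.

8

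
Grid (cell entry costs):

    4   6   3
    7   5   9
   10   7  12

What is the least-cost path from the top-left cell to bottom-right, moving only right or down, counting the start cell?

One optimal route is [0,0] → [0,1] → [0,2] → [1,2] → [2,2].
Its cost is 4 + 6 + 3 + 9 + 12 = 34.

34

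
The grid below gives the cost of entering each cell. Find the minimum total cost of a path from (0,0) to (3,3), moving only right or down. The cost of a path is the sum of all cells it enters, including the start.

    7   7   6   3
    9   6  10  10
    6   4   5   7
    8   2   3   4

Best path: [0,0] -> [0,1] -> [1,1] -> [2,1] -> [3,1] -> [3,2] -> [3,3]
Cost: 7 + 7 + 6 + 4 + 2 + 3 + 4 = 33
(Top row then right column would cost 44.)

33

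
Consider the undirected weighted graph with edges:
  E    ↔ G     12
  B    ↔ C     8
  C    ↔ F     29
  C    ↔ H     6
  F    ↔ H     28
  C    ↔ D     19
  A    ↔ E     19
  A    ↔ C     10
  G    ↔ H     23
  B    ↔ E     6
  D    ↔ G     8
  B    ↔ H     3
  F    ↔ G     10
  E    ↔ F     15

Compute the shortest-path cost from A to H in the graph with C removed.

28

Routes from A to H avoiding C:
A -> E -> G -> F -> H: 19 + 12 + 10 + 28 = 69
A -> E -> B -> H: 19 + 6 + 3 = 28
A -> E -> F -> H: 19 + 15 + 28 = 62
A -> E -> G -> H: 19 + 12 + 23 = 54
A -> E -> F -> G -> H: 19 + 15 + 10 + 23 = 67
Shortest: 28.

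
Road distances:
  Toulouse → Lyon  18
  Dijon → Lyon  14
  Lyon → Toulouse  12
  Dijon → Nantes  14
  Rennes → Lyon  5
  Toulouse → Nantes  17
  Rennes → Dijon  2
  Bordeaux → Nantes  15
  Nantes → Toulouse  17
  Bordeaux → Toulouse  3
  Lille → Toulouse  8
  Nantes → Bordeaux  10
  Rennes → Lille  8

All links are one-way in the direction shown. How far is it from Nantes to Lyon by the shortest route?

31

Candidate routes:
Nantes-Bordeaux-Toulouse-Lyon: 10 + 3 + 18 = 31
Nantes-Toulouse-Lyon: 17 + 18 = 35
The minimum is 31.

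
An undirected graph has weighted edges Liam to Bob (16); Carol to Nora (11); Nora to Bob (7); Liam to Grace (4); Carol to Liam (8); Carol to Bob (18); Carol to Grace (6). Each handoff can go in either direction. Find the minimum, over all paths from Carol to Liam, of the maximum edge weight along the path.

Routes from Carol to Liam:
Carol→Nora→Bob→Liam: max(11, 7, 16) = 16
Carol→Grace→Liam: max(6, 4) = 6
Carol→Liam: max(8) = 8
Carol→Bob→Liam: max(18, 16) = 18
The minimum achievable maximum is 6.

6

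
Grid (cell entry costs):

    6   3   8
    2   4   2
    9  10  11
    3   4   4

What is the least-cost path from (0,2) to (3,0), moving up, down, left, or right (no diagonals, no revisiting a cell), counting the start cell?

Path (0,2)→(1,2)→(1,1)→(1,0)→(2,0)→(3,0): 8 + 2 + 4 + 2 + 9 + 3 = 28.

28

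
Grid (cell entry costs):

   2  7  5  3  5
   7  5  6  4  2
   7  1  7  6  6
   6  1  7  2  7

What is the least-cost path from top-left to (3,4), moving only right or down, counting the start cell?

Path r0c0→r0c1→r1c1→r2c1→r3c1→r3c2→r3c3→r3c4: 2 + 7 + 5 + 1 + 1 + 7 + 2 + 7 = 32.
(Top row then right column would cost 37.)

32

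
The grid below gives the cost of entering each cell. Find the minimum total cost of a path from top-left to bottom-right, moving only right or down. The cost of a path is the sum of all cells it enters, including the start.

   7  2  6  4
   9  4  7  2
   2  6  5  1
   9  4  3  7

One optimal route is (0,0) (0,1) (0,2) (0,3) (1,3) (2,3) (3,3).
Its cost is 7 + 2 + 6 + 4 + 2 + 1 + 7 = 29.

29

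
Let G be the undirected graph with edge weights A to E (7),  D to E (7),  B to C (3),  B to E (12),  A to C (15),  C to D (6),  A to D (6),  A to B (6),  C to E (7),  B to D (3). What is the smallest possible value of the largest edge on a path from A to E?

Comparing a few candidate routes:
A - D - E: max(6, 7) = 7
A - D - C - E: max(6, 6, 7) = 7
A - B - C - D - E: max(6, 3, 6, 7) = 7
A - D - B - C - E: max(6, 3, 3, 7) = 7
A - B - C - E: max(6, 3, 7) = 7
Best route has worst link 7.

7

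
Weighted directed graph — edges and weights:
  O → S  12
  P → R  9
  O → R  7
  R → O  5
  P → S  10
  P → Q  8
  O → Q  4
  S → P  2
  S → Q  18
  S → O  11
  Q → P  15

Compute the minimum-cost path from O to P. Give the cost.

14

Paths from O to P:
O - Q - P: 4 + 15 = 19
O - S - P: 12 + 2 = 14
O - S - Q - P: 12 + 18 + 15 = 45
Shortest: 14.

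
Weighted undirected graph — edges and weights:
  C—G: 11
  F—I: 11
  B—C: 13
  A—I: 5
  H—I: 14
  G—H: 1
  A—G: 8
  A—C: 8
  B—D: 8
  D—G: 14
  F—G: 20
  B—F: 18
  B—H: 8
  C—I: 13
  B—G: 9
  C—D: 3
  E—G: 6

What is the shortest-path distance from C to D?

3

A few of the C→D routes:
C -> B -> D: 13 + 8 = 21
C -> D: 3
C -> G -> D: 11 + 14 = 25
Shortest: 3.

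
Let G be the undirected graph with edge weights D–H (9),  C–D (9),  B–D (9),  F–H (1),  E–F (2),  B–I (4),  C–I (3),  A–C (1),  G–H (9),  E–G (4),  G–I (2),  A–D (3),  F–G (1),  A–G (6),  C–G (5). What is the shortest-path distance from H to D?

Checking several routes:
H - F - G - C - A - D: 1 + 1 + 5 + 1 + 3 = 11
H - F - G - I - C - A - D: 1 + 1 + 2 + 3 + 1 + 3 = 11
H - D: 9
H - F - G - A - D: 1 + 1 + 6 + 3 = 11
The minimum is 9.

9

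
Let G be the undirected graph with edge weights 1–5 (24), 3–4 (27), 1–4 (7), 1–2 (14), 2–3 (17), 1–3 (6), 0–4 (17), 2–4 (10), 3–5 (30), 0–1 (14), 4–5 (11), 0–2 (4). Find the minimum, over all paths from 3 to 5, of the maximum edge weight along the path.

Checking several routes:
3→1→2→4→5: max(6, 14, 10, 11) = 14
3→1→0→2→4→5: max(6, 14, 4, 10, 11) = 14
3→2→1→0→4→5: max(17, 14, 14, 17, 11) = 17
3→2→1→4→5: max(17, 14, 7, 11) = 17
3→1→4→5: max(6, 7, 11) = 11
The minimum achievable maximum is 11.

11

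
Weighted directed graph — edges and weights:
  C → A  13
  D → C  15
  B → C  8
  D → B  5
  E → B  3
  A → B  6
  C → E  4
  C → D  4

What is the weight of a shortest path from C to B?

Routes from C to B:
C→A→B: 13 + 6 = 19
C→E→B: 4 + 3 = 7
C→D→B: 4 + 5 = 9
Best route has total 7.

7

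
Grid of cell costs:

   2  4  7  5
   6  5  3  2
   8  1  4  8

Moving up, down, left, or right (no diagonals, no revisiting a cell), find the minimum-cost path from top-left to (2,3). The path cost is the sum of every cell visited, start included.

24

Cheapest: (0,0) → (0,1) → (1,1) → (1,2) → (1,3) → (2,3)
  2 + 4 + 5 + 3 + 2 + 8 = 24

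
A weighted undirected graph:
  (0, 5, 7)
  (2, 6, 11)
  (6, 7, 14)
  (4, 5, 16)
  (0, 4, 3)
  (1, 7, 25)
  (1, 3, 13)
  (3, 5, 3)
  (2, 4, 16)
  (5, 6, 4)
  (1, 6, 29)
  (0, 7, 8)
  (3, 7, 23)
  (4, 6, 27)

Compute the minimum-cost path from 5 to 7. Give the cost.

15

Comparing a few candidate routes:
5-0-7: 7 + 8 = 15
5-6-7: 4 + 14 = 18
5-3-7: 3 + 23 = 26
5-4-0-7: 16 + 3 + 8 = 27
Shortest: 15.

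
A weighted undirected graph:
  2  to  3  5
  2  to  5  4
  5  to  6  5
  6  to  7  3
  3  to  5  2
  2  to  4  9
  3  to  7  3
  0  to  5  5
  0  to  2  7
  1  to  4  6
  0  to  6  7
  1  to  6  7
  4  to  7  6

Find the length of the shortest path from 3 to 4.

A few of the 3→4 routes:
3 -> 5 -> 6 -> 1 -> 4: 2 + 5 + 7 + 6 = 20
3 -> 5 -> 6 -> 7 -> 4: 2 + 5 + 3 + 6 = 16
3 -> 7 -> 4: 3 + 6 = 9
3 -> 5 -> 2 -> 4: 2 + 4 + 9 = 15
3 -> 7 -> 6 -> 1 -> 4: 3 + 3 + 7 + 6 = 19
3 -> 2 -> 4: 5 + 9 = 14
Shortest: 9.

9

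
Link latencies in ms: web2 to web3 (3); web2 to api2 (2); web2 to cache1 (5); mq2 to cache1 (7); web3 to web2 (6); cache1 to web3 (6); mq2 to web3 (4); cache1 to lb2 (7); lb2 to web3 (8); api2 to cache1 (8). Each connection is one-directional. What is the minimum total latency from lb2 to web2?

14

Candidate routes:
lb2 → web3 → web2: 8 + 6 = 14
Best route has total 14 ms.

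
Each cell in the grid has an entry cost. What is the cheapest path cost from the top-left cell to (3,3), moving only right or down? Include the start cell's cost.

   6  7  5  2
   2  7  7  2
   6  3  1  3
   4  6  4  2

23

Path [0,0]→[1,0]→[2,0]→[2,1]→[2,2]→[2,3]→[3,3]: 6 + 2 + 6 + 3 + 1 + 3 + 2 = 23.
(Top row then right column would cost 27.)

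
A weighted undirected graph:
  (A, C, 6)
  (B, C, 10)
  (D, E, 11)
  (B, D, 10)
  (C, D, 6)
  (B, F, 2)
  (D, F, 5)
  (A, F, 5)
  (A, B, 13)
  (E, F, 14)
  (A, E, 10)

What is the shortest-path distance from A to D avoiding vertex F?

Routes from A to D avoiding F:
A→E→D: 10 + 11 = 21
A→C→D: 6 + 6 = 12
A→B→D: 13 + 10 = 23
A→C→B→D: 6 + 10 + 10 = 26
A→B→C→D: 13 + 10 + 6 = 29
Shortest: 12.

12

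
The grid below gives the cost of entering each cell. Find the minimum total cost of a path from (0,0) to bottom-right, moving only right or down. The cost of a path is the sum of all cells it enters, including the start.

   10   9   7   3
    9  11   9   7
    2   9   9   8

Best path: (0,0) (0,1) (0,2) (0,3) (1,3) (2,3)
Cost: 10 + 9 + 7 + 3 + 7 + 8 = 44

44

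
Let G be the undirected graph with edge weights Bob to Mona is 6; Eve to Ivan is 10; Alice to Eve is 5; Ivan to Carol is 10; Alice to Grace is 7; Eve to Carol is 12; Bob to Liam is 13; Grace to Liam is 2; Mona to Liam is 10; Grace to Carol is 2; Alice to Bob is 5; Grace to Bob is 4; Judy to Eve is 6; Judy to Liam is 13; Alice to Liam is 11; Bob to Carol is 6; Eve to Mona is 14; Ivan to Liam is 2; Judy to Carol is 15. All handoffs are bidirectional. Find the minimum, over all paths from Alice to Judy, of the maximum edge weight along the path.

6

A few of the Alice→Judy routes:
Alice-Bob-Grace-Liam-Ivan-Eve-Judy: max(5, 4, 2, 2, 10, 6) = 10
Alice-Eve-Judy: max(5, 6) = 6
Alice-Bob-Carol-Ivan-Eve-Judy: max(5, 6, 10, 10, 6) = 10
Alice-Bob-Grace-Carol-Ivan-Eve-Judy: max(5, 4, 2, 10, 10, 6) = 10
Alice-Bob-Carol-Grace-Liam-Ivan-Eve-Judy: max(5, 6, 2, 2, 2, 10, 6) = 10
Alice-Bob-Mona-Liam-Ivan-Eve-Judy: max(5, 6, 10, 2, 10, 6) = 10
Best route has worst link 6.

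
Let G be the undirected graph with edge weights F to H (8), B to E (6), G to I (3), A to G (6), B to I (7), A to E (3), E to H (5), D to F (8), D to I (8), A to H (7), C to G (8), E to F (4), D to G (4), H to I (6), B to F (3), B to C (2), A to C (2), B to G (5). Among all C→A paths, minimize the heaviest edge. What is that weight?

2

A few of the C→A routes:
C-A: max(2) = 2
C-B-F-E-A: max(2, 3, 4, 3) = 4
C-B-F-E-H-I-G-A: max(2, 3, 4, 5, 6, 3, 6) = 6
Best route has worst link 2.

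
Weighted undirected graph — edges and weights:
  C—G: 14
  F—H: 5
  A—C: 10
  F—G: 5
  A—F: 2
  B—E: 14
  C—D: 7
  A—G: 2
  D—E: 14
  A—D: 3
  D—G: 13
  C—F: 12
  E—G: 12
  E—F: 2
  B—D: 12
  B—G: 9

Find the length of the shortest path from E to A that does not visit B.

4

Checking several routes:
E -> F -> G -> A: 2 + 5 + 2 = 9
E -> G -> A: 12 + 2 = 14
E -> F -> A: 2 + 2 = 4
Shortest: 4.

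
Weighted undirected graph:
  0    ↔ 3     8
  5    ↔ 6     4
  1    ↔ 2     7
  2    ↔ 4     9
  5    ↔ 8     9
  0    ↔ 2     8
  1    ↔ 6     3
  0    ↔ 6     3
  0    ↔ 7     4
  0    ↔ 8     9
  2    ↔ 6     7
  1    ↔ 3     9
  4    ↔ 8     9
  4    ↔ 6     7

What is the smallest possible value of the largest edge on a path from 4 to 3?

Some routes from 4 to 3:
4 - 6 - 2 - 0 - 3: max(7, 7, 8, 8) = 8
4 - 6 - 2 - 1 - 3: max(7, 7, 7, 9) = 9
4 - 6 - 1 - 2 - 0 - 3: max(7, 3, 7, 8, 8) = 8
4 - 6 - 0 - 3: max(7, 3, 8) = 8
4 - 6 - 5 - 8 - 0 - 3: max(7, 4, 9, 9, 8) = 9
Smallest bottleneck: 8.

8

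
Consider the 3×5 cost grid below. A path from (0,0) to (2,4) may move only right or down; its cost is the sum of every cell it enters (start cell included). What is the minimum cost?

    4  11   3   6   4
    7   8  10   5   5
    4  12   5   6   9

Best path: r0c0 → r0c1 → r0c2 → r0c3 → r0c4 → r1c4 → r2c4
Cost: 4 + 11 + 3 + 6 + 4 + 5 + 9 = 42

42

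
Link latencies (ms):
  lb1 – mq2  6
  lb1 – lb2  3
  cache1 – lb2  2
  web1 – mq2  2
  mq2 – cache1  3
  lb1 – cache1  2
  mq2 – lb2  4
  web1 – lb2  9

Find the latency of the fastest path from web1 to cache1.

Comparing a few candidate routes:
web1 → mq2 → cache1: 2 + 3 = 5
web1 → mq2 → lb2 → lb1 → cache1: 2 + 4 + 3 + 2 = 11
web1 → lb2 → cache1: 9 + 2 = 11
web1 → mq2 → lb1 → cache1: 2 + 6 + 2 = 10
web1 → mq2 → lb2 → cache1: 2 + 4 + 2 = 8
The minimum is 5 ms.

5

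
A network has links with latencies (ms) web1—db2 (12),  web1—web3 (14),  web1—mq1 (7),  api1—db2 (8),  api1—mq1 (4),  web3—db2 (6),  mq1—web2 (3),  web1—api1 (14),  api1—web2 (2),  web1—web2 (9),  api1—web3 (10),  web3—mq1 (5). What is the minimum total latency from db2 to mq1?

11

Comparing a few candidate routes:
db2→api1→mq1: 8 + 4 = 12
db2→web1→mq1: 12 + 7 = 19
db2→web3→api1→mq1: 6 + 10 + 4 = 20
db2→web3→api1→web2→mq1: 6 + 10 + 2 + 3 = 21
db2→web3→mq1: 6 + 5 = 11
db2→api1→web2→mq1: 8 + 2 + 3 = 13
Shortest: 11 ms.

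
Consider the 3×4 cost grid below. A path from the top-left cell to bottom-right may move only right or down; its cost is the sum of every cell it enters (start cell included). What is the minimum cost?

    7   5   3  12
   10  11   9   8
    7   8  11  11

Path [0,0] -> [0,1] -> [0,2] -> [1,2] -> [1,3] -> [2,3]: 7 + 5 + 3 + 9 + 8 + 11 = 43.
(Top row then right column would cost 46.)

43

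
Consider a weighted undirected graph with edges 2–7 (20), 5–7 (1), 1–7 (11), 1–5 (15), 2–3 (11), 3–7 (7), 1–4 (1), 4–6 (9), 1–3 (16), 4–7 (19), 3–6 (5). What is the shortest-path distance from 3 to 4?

14

Comparing a few candidate routes:
3-1-4: 16 + 1 = 17
3-6-4: 5 + 9 = 14
3-7-1-4: 7 + 11 + 1 = 19
Shortest: 14.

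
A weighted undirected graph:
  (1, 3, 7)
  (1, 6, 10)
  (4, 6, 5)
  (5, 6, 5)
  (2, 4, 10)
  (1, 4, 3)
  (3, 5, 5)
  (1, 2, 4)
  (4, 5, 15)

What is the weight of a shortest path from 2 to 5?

16

Comparing a few candidate routes:
2 -> 1 -> 6 -> 5: 4 + 10 + 5 = 19
2 -> 1 -> 4 -> 6 -> 5: 4 + 3 + 5 + 5 = 17
2 -> 4 -> 6 -> 5: 10 + 5 + 5 = 20
2 -> 1 -> 3 -> 5: 4 + 7 + 5 = 16
The minimum is 16.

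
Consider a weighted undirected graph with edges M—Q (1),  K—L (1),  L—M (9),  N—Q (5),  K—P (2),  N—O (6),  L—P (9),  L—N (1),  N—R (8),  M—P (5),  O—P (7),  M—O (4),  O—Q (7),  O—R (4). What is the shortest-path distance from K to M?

A few of the K→M routes:
K - L - M: 1 + 9 = 10
K - P - M: 2 + 5 = 7
K - L - N - Q - M: 1 + 1 + 5 + 1 = 8
K - L - N - O - M: 1 + 1 + 6 + 4 = 12
K - P - O - M: 2 + 7 + 4 = 13
The minimum is 7.

7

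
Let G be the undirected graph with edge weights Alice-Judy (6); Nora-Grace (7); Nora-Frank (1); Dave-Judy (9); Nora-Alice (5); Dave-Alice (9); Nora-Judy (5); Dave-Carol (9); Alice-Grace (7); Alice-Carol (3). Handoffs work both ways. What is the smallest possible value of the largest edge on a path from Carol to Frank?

Some routes from Carol to Frank:
Carol - Alice - Grace - Nora - Frank: max(3, 7, 7, 1) = 7
Carol - Alice - Nora - Frank: max(3, 5, 1) = 5
Carol - Alice - Judy - Nora - Frank: max(3, 6, 5, 1) = 6
Best route has worst link 5.

5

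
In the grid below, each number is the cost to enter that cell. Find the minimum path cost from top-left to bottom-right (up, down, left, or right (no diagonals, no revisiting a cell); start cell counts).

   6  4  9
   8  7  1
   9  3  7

Best path: r0c0→r0c1→r1c1→r1c2→r2c2
Cost: 6 + 4 + 7 + 1 + 7 = 25

25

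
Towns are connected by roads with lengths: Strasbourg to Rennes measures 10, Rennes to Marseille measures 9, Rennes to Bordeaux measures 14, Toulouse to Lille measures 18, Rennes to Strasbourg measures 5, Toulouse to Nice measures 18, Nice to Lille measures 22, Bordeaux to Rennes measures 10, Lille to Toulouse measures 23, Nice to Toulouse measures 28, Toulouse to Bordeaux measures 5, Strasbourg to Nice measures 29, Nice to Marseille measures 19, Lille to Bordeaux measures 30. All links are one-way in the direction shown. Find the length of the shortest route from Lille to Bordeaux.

28

Routes from Lille to Bordeaux:
Lille → Toulouse → Bordeaux: 23 + 5 = 28
Lille → Bordeaux: 30
Shortest: 28.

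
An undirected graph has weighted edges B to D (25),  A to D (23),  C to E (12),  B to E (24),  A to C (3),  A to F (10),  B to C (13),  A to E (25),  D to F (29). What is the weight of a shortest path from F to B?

Some routes from F to B:
F - A - C - E - B: 10 + 3 + 12 + 24 = 49
F - A - D - B: 10 + 23 + 25 = 58
F - A - C - B: 10 + 3 + 13 = 26
F - D - B: 29 + 25 = 54
Best route has total 26.

26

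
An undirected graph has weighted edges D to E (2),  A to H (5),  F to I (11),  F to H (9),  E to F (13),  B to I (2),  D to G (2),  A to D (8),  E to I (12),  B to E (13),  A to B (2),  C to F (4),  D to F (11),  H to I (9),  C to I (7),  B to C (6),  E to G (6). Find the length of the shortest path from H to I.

9

Some routes from H to I:
H-F-I: 9 + 11 = 20
H-F-C-I: 9 + 4 + 7 = 20
H-I: 9
H-F-C-B-I: 9 + 4 + 6 + 2 = 21
H-A-B-I: 5 + 2 + 2 = 9
H-A-B-C-I: 5 + 2 + 6 + 7 = 20
The minimum is 9.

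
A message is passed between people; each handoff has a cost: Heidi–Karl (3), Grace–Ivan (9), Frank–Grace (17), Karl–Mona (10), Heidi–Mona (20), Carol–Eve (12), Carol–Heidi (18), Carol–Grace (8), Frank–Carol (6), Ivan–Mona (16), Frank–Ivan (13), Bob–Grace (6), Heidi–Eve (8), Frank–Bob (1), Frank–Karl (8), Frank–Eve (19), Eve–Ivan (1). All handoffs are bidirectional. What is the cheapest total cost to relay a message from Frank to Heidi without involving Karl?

22

Checking several routes:
Frank→Ivan→Eve→Heidi: 13 + 1 + 8 = 22
Frank→Carol→Heidi: 6 + 18 = 24
Frank→Bob→Grace→Ivan→Eve→Heidi: 1 + 6 + 9 + 1 + 8 = 25
Frank→Eve→Heidi: 19 + 8 = 27
Frank→Carol→Grace→Ivan→Eve→Heidi: 6 + 8 + 9 + 1 + 8 = 32
Frank→Carol→Eve→Heidi: 6 + 12 + 8 = 26
The minimum is 22.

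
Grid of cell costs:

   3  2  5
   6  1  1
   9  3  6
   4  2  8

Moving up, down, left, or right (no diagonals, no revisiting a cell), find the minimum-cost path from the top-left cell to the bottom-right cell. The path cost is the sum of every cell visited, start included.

19

Cheapest: (0,0) (0,1) (1,1) (2,1) (3,1) (3,2)
  3 + 2 + 1 + 3 + 2 + 8 = 19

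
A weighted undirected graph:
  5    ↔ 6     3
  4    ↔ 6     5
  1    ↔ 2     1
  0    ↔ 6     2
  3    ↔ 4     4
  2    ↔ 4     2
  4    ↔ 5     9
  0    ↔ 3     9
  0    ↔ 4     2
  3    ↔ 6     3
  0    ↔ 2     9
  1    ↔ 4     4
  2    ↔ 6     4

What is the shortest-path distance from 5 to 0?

5

Comparing a few candidate routes:
5 -> 6 -> 4 -> 0: 3 + 5 + 2 = 10
5 -> 4 -> 0: 9 + 2 = 11
5 -> 6 -> 0: 3 + 2 = 5
5 -> 6 -> 2 -> 4 -> 0: 3 + 4 + 2 + 2 = 11
5 -> 6 -> 3 -> 4 -> 0: 3 + 3 + 4 + 2 = 12
Shortest: 5.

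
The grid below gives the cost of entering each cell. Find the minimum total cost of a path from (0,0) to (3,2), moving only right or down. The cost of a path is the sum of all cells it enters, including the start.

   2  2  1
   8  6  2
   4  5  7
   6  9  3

Cheapest: [0,0] -> [0,1] -> [0,2] -> [1,2] -> [2,2] -> [3,2]
  2 + 2 + 1 + 2 + 7 + 3 = 17

17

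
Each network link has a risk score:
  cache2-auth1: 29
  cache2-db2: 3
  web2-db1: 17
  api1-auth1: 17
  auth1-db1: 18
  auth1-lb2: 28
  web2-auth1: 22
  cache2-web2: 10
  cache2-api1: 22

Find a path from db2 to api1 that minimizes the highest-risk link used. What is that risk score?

Routes from db2 to api1:
db2→cache2→web2→db1→auth1→api1: max(3, 10, 17, 18, 17) = 18
db2→cache2→api1: max(3, 22) = 22
db2→cache2→auth1→api1: max(3, 29, 17) = 29
db2→cache2→web2→auth1→api1: max(3, 10, 22, 17) = 22
Smallest bottleneck: 18.

18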